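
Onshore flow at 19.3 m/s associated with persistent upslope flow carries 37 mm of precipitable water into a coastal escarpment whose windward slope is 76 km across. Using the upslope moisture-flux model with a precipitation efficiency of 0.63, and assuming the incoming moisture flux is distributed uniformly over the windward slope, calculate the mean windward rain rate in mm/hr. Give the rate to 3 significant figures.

R ≈ 21.3 mm/hr

Incoming column moisture flux per unit ridge length: F = V × PW = 19.3 × 37 = 714.1 mm·m/s.
Spread over the 76 km slope with efficiency ε = 0.63: R = ε·F/W = 0.63 × 714.1 / 76000 m = 5.920e-03 mm/s.
R = 5.920e-03 × 3600 = 21.3 mm/hr.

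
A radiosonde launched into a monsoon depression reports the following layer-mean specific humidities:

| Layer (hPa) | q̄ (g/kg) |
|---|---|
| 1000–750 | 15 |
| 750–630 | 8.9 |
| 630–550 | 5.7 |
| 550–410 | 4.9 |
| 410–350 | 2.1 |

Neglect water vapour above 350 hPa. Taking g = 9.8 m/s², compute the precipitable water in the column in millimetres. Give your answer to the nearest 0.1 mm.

PW ≈ 62.1 mm

Precipitable water is the column-integrated vapour mass per unit area: PW = (1/g) Σ q̄ Δp, with q in kg/kg and Δp in Pa (1 kg/m² of water = 1 mm).
Layer 1000–750 hPa: Δp = 250 hPa = 25000 Pa, q̄ = 0.015 kg/kg → 0.015 × 25000 / 9.8 = 38.27 mm
Layer 750–630 hPa: Δp = 120 hPa = 12000 Pa, q̄ = 0.0089 kg/kg → 0.0089 × 12000 / 9.8 = 10.90 mm
Layer 630–550 hPa: Δp = 80 hPa = 8000 Pa, q̄ = 0.0057 kg/kg → 0.0057 × 8000 / 9.8 = 4.65 mm
Layer 550–410 hPa: Δp = 140 hPa = 14000 Pa, q̄ = 0.0049 kg/kg → 0.0049 × 14000 / 9.8 = 7.00 mm
Layer 410–350 hPa: Δp = 60 hPa = 6000 Pa, q̄ = 0.0021 kg/kg → 0.0021 × 6000 / 9.8 = 1.29 mm
PW = 38.27 + 10.90 + 4.65 + 7.00 + 1.29 = 62.11 ≈ 62.1 mm.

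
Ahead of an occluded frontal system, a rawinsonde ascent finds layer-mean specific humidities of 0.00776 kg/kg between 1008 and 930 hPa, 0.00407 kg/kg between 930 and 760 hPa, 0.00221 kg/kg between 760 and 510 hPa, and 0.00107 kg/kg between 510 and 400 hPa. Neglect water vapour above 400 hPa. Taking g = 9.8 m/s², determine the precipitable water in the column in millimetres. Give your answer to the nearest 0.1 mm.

Precipitable water is the column-integrated vapour mass per unit area: PW = (1/g) Σ q̄ Δp, with q in kg/kg and Δp in Pa (1 kg/m² of water = 1 mm).
Layer 1008–930 hPa: Δp = 78 hPa = 7800 Pa, q̄ = 0.00776 kg/kg → 0.00776 × 7800 / 9.8 = 6.18 mm
Layer 930–760 hPa: Δp = 170 hPa = 17000 Pa, q̄ = 0.00407 kg/kg → 0.00407 × 17000 / 9.8 = 7.06 mm
Layer 760–510 hPa: Δp = 250 hPa = 25000 Pa, q̄ = 0.00221 kg/kg → 0.00221 × 25000 / 9.8 = 5.64 mm
Layer 510–400 hPa: Δp = 110 hPa = 11000 Pa, q̄ = 0.00107 kg/kg → 0.00107 × 11000 / 9.8 = 1.20 mm
PW = 6.18 + 7.06 + 5.64 + 1.20 = 20.08 ≈ 20.1 mm.

PW ≈ 20.1 mm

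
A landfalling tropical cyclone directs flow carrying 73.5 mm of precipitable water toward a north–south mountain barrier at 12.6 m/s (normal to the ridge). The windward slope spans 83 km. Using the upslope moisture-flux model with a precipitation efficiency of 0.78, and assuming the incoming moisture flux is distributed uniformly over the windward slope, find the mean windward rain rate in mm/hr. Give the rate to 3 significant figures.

Incoming column moisture flux per unit ridge length: F = V × PW = 12.6 × 73.5 = 926.1 mm·m/s.
Spread over the 83 km slope with efficiency ε = 0.78: R = ε·F/W = 0.78 × 926.1 / 83000 m = 8.703e-03 mm/s.
R = 8.703e-03 × 3600 = 31.3 mm/hr.

R ≈ 31.3 mm/hr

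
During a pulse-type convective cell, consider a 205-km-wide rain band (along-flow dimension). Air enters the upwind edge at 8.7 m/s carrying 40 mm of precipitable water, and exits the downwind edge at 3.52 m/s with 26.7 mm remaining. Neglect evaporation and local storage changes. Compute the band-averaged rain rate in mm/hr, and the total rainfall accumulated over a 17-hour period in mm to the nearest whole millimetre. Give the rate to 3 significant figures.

Column moisture flux per unit crosswind length is F = V × PW.
Inflow: F_in = 8.7 × 40 = 348 mm·m/s
Outflow: F_out = 3.52 × 26.7 = 93.984 mm·m/s
Steady-state rate R = (F_in − F_out)/L = (348 − 93.984) / 205000 m = 1.239e-03 mm/s.
R = 1.239e-03 × 3600 = 4.46 mm/hr.
Over 17 h: total = 4.46 × 17 = 75.82 ≈ 76 mm.

R ≈ 4.46 mm/hr; total ≈ 76 mm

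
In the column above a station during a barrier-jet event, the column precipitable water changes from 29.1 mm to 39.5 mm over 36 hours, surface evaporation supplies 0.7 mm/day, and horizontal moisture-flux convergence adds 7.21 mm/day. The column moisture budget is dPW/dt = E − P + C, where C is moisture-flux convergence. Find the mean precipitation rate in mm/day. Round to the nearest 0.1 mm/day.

dPW/dt = (39.5 − 29.1) mm / (36/24 day) = +6.933 mm/day.
P = E + C − dPW/dt = 0.7 + (7.21) − (+6.933) = 1.0 mm/day.

P ≈ 1.0 mm/day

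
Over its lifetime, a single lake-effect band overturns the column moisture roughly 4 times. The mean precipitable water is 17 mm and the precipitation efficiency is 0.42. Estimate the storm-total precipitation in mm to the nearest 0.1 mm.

Each cycle deposits ε × PW = 0.42 × 17 = 7.14 mm.
Over 4 cycles: 4 × 7.14 = 28.6 mm.

precipitation ≈ 28.6 mm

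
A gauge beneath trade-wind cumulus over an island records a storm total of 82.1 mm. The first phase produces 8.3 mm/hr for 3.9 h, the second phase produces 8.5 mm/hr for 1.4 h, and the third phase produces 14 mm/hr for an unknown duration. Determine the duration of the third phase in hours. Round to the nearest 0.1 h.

duration ≈ 2.7 h

Known phases: 8.3 × 3.9 + 8.5 × 1.4 = 32.37 + 11.9 = 44.27 mm.
Remaining depth = 82.1 − 44.27 = 37.83 mm.
Duration = 37.83 / 14 = 2.7 h.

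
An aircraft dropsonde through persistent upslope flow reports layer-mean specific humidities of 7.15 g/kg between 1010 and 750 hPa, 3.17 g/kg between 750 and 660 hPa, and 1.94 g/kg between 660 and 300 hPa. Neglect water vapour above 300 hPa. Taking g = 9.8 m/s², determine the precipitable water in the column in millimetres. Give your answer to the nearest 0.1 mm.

PW ≈ 29.0 mm

Precipitable water is the column-integrated vapour mass per unit area: PW = (1/g) Σ q̄ Δp, with q in kg/kg and Δp in Pa (1 kg/m² of water = 1 mm).
Layer 1010–750 hPa: Δp = 260 hPa = 26000 Pa, q̄ = 0.00715 kg/kg → 0.00715 × 26000 / 9.8 = 18.97 mm
Layer 750–660 hPa: Δp = 90 hPa = 9000 Pa, q̄ = 0.00317 kg/kg → 0.00317 × 9000 / 9.8 = 2.91 mm
Layer 660–300 hPa: Δp = 360 hPa = 36000 Pa, q̄ = 0.00194 kg/kg → 0.00194 × 36000 / 9.8 = 7.13 mm
PW = 18.97 + 2.91 + 7.13 = 29.01 ≈ 29.0 mm.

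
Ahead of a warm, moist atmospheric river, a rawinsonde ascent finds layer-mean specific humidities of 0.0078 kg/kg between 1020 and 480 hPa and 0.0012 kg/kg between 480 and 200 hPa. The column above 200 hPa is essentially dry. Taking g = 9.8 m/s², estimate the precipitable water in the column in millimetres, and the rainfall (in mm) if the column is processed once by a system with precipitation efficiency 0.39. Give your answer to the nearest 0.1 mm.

PW ≈ 46.4 mm; rainfall ≈ 18.1 mm

Precipitable water is the column-integrated vapour mass per unit area: PW = (1/g) Σ q̄ Δp, with q in kg/kg and Δp in Pa (1 kg/m² of water = 1 mm).
Layer 1020–480 hPa: Δp = 540 hPa = 54000 Pa, q̄ = 0.0078 kg/kg → 0.0078 × 54000 / 9.8 = 42.98 mm
Layer 480–200 hPa: Δp = 280 hPa = 28000 Pa, q̄ = 0.0012 kg/kg → 0.0012 × 28000 / 9.8 = 3.43 mm
PW = 42.98 + 3.43 = 46.41 ≈ 46.4 mm.
Rainfall = ε × PW = 0.39 × 46.4 = 18.1 mm.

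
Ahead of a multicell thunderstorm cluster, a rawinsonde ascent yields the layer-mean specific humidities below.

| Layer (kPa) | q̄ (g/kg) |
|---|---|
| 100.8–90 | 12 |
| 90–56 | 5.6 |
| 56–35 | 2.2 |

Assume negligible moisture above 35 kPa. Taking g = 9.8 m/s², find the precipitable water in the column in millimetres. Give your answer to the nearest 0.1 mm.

PW ≈ 37.4 mm

Precipitable water is the column-integrated vapour mass per unit area: PW = (1/g) Σ q̄ Δp, with q in kg/kg and Δp in Pa (1 kg/m² of water = 1 mm).
Layer 100.8–90 kPa: Δp = 108 hPa = 10800 Pa, q̄ = 0.012 kg/kg → 0.012 × 10800 / 9.8 = 13.22 mm
Layer 90–56 kPa: Δp = 340 hPa = 34000 Pa, q̄ = 0.0056 kg/kg → 0.0056 × 34000 / 9.8 = 19.43 mm
Layer 56–35 kPa: Δp = 210 hPa = 21000 Pa, q̄ = 0.0022 kg/kg → 0.0022 × 21000 / 9.8 = 4.71 mm
PW = 13.22 + 19.43 + 4.71 = 37.36 ≈ 37.4 mm.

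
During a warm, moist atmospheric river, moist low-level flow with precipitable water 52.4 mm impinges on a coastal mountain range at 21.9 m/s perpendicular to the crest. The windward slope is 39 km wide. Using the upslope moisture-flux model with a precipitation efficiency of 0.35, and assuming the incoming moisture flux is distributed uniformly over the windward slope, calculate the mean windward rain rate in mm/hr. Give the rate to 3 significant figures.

R ≈ 37.1 mm/hr

Incoming column moisture flux per unit ridge length: F = V × PW = 21.9 × 52.4 = 1147.56 mm·m/s.
Spread over the 39 km slope with efficiency ε = 0.35: R = ε·F/W = 0.35 × 1147.56 / 39000 m = 1.030e-02 mm/s.
R = 1.030e-02 × 3600 = 37.1 mm/hr.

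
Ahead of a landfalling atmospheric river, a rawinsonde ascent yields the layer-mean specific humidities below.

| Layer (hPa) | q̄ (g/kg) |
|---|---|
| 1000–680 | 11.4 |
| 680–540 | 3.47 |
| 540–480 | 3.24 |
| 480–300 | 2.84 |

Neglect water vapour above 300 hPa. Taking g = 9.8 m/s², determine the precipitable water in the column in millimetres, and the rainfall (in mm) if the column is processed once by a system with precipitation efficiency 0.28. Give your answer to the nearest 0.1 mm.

Precipitable water is the column-integrated vapour mass per unit area: PW = (1/g) Σ q̄ Δp, with q in kg/kg and Δp in Pa (1 kg/m² of water = 1 mm).
Layer 1000–680 hPa: Δp = 320 hPa = 32000 Pa, q̄ = 0.0114 kg/kg → 0.0114 × 32000 / 9.8 = 37.22 mm
Layer 680–540 hPa: Δp = 140 hPa = 14000 Pa, q̄ = 0.00347 kg/kg → 0.00347 × 14000 / 9.8 = 4.96 mm
Layer 540–480 hPa: Δp = 60 hPa = 6000 Pa, q̄ = 0.00324 kg/kg → 0.00324 × 6000 / 9.8 = 1.98 mm
Layer 480–300 hPa: Δp = 180 hPa = 18000 Pa, q̄ = 0.00284 kg/kg → 0.00284 × 18000 / 9.8 = 5.22 mm
PW = 37.22 + 4.96 + 1.98 + 5.22 = 49.38 ≈ 49.4 mm.
Rainfall = ε × PW = 0.28 × 49.4 = 13.8 mm.

PW ≈ 49.4 mm; rainfall ≈ 13.8 mm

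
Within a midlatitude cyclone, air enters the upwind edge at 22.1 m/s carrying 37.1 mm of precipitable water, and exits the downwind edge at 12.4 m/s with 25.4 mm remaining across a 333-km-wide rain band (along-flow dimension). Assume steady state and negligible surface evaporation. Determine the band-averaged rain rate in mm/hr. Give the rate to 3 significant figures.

R ≈ 5.46 mm/hr

Column moisture flux per unit crosswind length is F = V × PW.
Inflow: F_in = 22.1 × 37.1 = 819.91 mm·m/s
Outflow: F_out = 12.4 × 25.4 = 314.96 mm·m/s
Steady-state rate R = (F_in − F_out)/L = (819.91 − 314.96) / 333000 m = 1.516e-03 mm/s.
R = 1.516e-03 × 3600 = 5.46 mm/hr.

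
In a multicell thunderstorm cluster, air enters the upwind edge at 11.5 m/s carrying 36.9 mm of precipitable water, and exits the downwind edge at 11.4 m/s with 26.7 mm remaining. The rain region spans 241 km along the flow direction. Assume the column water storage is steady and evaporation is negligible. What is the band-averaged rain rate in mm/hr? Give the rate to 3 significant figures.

Column moisture flux per unit crosswind length is F = V × PW.
Inflow: F_in = 11.5 × 36.9 = 424.35 mm·m/s
Outflow: F_out = 11.4 × 26.7 = 304.38 mm·m/s
Steady-state rate R = (F_in − F_out)/L = (424.35 − 304.38) / 241000 m = 4.978e-04 mm/s.
R = 4.978e-04 × 3600 = 1.79 mm/hr.

R ≈ 1.79 mm/hr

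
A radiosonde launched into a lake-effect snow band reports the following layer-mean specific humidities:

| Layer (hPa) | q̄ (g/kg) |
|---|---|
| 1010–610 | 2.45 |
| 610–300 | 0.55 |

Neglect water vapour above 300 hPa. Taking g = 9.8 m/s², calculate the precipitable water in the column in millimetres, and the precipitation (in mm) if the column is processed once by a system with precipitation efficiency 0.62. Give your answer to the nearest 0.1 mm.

PW ≈ 11.7 mm; precipitation ≈ 7.3 mm

Precipitable water is the column-integrated vapour mass per unit area: PW = (1/g) Σ q̄ Δp, with q in kg/kg and Δp in Pa (1 kg/m² of water = 1 mm).
Layer 1010–610 hPa: Δp = 400 hPa = 40000 Pa, q̄ = 0.00245 kg/kg → 0.00245 × 40000 / 9.8 = 10.00 mm
Layer 610–300 hPa: Δp = 310 hPa = 31000 Pa, q̄ = 0.00055 kg/kg → 0.00055 × 31000 / 9.8 = 1.74 mm
PW = 10.00 + 1.74 = 11.74 ≈ 11.7 mm.
Precipitation = ε × PW = 0.62 × 11.7 = 7.3 mm.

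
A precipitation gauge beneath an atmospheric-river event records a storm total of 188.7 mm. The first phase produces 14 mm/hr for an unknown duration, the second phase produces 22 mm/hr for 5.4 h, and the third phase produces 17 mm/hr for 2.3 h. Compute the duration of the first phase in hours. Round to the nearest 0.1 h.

duration ≈ 2.2 h

Known phases: 22 × 5.4 + 17 × 2.3 = 118.8 + 39.1 = 157.9 mm.
Remaining depth = 188.7 − 157.9 = 30.8 mm.
Duration = 30.8 / 14 = 2.2 h.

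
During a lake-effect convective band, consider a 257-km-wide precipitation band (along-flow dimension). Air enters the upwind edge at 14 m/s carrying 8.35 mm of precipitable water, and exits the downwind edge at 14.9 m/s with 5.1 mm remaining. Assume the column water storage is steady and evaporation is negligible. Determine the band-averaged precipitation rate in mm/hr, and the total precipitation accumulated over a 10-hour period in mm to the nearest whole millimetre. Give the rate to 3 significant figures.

Column moisture flux per unit crosswind length is F = V × PW.
Inflow: F_in = 14 × 8.35 = 116.9 mm·m/s
Outflow: F_out = 14.9 × 5.1 = 75.99 mm·m/s
Steady-state rate R = (F_in − F_out)/L = (116.9 − 75.99) / 257000 m = 1.592e-04 mm/s.
R = 1.592e-04 × 3600 = 0.573 mm/hr.
Over 10 h: total = 0.573 × 10 = 5.73 ≈ 6 mm.

R ≈ 0.573 mm/hr; total ≈ 6 mm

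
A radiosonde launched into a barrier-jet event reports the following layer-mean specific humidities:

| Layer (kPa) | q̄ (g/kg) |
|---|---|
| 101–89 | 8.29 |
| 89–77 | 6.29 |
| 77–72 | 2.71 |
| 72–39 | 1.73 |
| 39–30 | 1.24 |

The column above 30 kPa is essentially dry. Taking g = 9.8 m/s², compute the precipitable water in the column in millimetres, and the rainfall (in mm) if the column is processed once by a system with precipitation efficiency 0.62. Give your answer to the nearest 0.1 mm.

PW ≈ 26.2 mm; rainfall ≈ 16.2 mm

Precipitable water is the column-integrated vapour mass per unit area: PW = (1/g) Σ q̄ Δp, with q in kg/kg and Δp in Pa (1 kg/m² of water = 1 mm).
Layer 101–89 kPa: Δp = 120 hPa = 12000 Pa, q̄ = 0.00829 kg/kg → 0.00829 × 12000 / 9.8 = 10.15 mm
Layer 89–77 kPa: Δp = 120 hPa = 12000 Pa, q̄ = 0.00629 kg/kg → 0.00629 × 12000 / 9.8 = 7.70 mm
Layer 77–72 kPa: Δp = 50 hPa = 5000 Pa, q̄ = 0.00271 kg/kg → 0.00271 × 5000 / 9.8 = 1.38 mm
Layer 72–39 kPa: Δp = 330 hPa = 33000 Pa, q̄ = 0.00173 kg/kg → 0.00173 × 33000 / 9.8 = 5.83 mm
Layer 39–30 kPa: Δp = 90 hPa = 9000 Pa, q̄ = 0.00124 kg/kg → 0.00124 × 9000 / 9.8 = 1.14 mm
PW = 10.15 + 7.70 + 1.38 + 5.83 + 1.14 = 26.20 ≈ 26.2 mm.
Rainfall = ε × PW = 0.62 × 26.2 = 16.2 mm.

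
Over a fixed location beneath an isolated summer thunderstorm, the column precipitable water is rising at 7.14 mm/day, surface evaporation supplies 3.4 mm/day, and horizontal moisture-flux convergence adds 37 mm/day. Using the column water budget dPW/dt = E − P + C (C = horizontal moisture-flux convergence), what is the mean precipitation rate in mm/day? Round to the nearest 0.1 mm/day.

dPW/dt = +7.14 mm/day.
P = E + C − dPW/dt = 3.4 + (37) − (+7.14) = 33.3 mm/day.

P ≈ 33.3 mm/day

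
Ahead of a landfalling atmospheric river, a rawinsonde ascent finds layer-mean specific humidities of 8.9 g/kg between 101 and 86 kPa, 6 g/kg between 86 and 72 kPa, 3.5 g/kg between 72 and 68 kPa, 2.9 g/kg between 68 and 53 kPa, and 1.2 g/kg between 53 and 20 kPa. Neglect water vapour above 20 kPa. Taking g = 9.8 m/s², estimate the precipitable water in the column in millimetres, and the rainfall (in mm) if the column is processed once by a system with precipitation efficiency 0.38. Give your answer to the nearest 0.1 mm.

PW ≈ 32.1 mm; rainfall ≈ 12.2 mm

Precipitable water is the column-integrated vapour mass per unit area: PW = (1/g) Σ q̄ Δp, with q in kg/kg and Δp in Pa (1 kg/m² of water = 1 mm).
Layer 101–86 kPa: Δp = 150 hPa = 15000 Pa, q̄ = 0.0089 kg/kg → 0.0089 × 15000 / 9.8 = 13.62 mm
Layer 86–72 kPa: Δp = 140 hPa = 14000 Pa, q̄ = 0.006 kg/kg → 0.006 × 14000 / 9.8 = 8.57 mm
Layer 72–68 kPa: Δp = 40 hPa = 4000 Pa, q̄ = 0.0035 kg/kg → 0.0035 × 4000 / 9.8 = 1.43 mm
Layer 68–53 kPa: Δp = 150 hPa = 15000 Pa, q̄ = 0.0029 kg/kg → 0.0029 × 15000 / 9.8 = 4.44 mm
Layer 53–20 kPa: Δp = 330 hPa = 33000 Pa, q̄ = 0.0012 kg/kg → 0.0012 × 33000 / 9.8 = 4.04 mm
PW = 13.62 + 8.57 + 1.43 + 4.44 + 4.04 = 32.10 ≈ 32.1 mm.
Rainfall = ε × PW = 0.38 × 32.1 = 12.2 mm.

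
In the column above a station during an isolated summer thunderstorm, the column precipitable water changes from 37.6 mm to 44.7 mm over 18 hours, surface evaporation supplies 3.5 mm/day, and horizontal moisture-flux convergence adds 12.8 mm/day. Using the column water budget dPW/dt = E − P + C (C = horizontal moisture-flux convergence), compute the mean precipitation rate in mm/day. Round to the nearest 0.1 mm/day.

P ≈ 6.8 mm/day

dPW/dt = (44.7 − 37.6) mm / (18/24 day) = +9.467 mm/day.
P = E + C − dPW/dt = 3.5 + (12.8) − (+9.467) = 6.8 mm/day.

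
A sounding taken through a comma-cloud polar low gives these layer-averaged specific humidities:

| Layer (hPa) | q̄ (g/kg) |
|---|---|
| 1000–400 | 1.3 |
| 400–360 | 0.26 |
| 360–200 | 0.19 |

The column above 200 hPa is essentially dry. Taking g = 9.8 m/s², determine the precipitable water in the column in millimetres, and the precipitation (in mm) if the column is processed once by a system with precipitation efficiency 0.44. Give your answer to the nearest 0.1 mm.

PW ≈ 8.4 mm; precipitation ≈ 3.7 mm

Precipitable water is the column-integrated vapour mass per unit area: PW = (1/g) Σ q̄ Δp, with q in kg/kg and Δp in Pa (1 kg/m² of water = 1 mm).
Layer 1000–400 hPa: Δp = 600 hPa = 60000 Pa, q̄ = 0.0013 kg/kg → 0.0013 × 60000 / 9.8 = 7.96 mm
Layer 400–360 hPa: Δp = 40 hPa = 4000 Pa, q̄ = 0.00026 kg/kg → 0.00026 × 4000 / 9.8 = 0.11 mm
Layer 360–200 hPa: Δp = 160 hPa = 16000 Pa, q̄ = 0.00019 kg/kg → 0.00019 × 16000 / 9.8 = 0.31 mm
PW = 7.96 + 0.11 + 0.31 = 8.38 ≈ 8.4 mm.
Precipitation = ε × PW = 0.44 × 8.4 = 3.7 mm.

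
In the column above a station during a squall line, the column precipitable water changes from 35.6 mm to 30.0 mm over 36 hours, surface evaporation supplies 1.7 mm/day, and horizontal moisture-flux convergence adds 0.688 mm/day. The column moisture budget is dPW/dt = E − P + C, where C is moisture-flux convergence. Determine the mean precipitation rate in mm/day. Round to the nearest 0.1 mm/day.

dPW/dt = (30.0 − 35.6) mm / (36/24 day) = -3.733 mm/day.
P = E + C − dPW/dt = 1.7 + (0.688) − (-3.733) = 6.1 mm/day.

P ≈ 6.1 mm/day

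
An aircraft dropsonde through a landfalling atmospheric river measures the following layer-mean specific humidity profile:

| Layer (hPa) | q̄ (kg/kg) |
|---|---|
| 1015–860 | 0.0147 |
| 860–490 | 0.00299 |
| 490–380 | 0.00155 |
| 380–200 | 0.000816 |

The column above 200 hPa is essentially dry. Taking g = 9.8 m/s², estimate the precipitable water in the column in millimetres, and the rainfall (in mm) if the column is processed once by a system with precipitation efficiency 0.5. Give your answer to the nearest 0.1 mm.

Precipitable water is the column-integrated vapour mass per unit area: PW = (1/g) Σ q̄ Δp, with q in kg/kg and Δp in Pa (1 kg/m² of water = 1 mm).
Layer 1015–860 hPa: Δp = 155 hPa = 15500 Pa, q̄ = 0.0147 kg/kg → 0.0147 × 15500 / 9.8 = 23.25 mm
Layer 860–490 hPa: Δp = 370 hPa = 37000 Pa, q̄ = 0.00299 kg/kg → 0.00299 × 37000 / 9.8 = 11.29 mm
Layer 490–380 hPa: Δp = 110 hPa = 11000 Pa, q̄ = 0.00155 kg/kg → 0.00155 × 11000 / 9.8 = 1.74 mm
Layer 380–200 hPa: Δp = 180 hPa = 18000 Pa, q̄ = 0.000816 kg/kg → 0.000816 × 18000 / 9.8 = 1.50 mm
PW = 23.25 + 11.29 + 1.74 + 1.50 = 37.78 ≈ 37.8 mm.
Rainfall = ε × PW = 0.5 × 37.8 = 18.9 mm.

PW ≈ 37.8 mm; rainfall ≈ 18.9 mm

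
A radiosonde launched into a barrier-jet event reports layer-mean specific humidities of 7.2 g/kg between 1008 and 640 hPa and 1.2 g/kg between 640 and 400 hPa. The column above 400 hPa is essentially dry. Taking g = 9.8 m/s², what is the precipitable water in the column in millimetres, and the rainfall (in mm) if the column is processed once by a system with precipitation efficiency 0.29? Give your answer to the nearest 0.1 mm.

Precipitable water is the column-integrated vapour mass per unit area: PW = (1/g) Σ q̄ Δp, with q in kg/kg and Δp in Pa (1 kg/m² of water = 1 mm).
Layer 1008–640 hPa: Δp = 368 hPa = 36800 Pa, q̄ = 0.0072 kg/kg → 0.0072 × 36800 / 9.8 = 27.04 mm
Layer 640–400 hPa: Δp = 240 hPa = 24000 Pa, q̄ = 0.0012 kg/kg → 0.0012 × 24000 / 9.8 = 2.94 mm
PW = 27.04 + 2.94 = 29.98 ≈ 30.0 mm.
Rainfall = ε × PW = 0.29 × 30.0 = 8.7 mm.

PW ≈ 30.0 mm; rainfall ≈ 8.7 mm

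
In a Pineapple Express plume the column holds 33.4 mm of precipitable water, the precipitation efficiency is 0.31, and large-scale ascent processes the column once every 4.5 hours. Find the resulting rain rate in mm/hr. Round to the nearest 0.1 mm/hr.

R ≈ 2.3 mm/hr

Each overturning extracts ε × PW = 0.31 × 33.4 = 10.354 mm.
Rate = ε·PW / τ = 10.354 / 4.5 h = 2.3 mm/hr.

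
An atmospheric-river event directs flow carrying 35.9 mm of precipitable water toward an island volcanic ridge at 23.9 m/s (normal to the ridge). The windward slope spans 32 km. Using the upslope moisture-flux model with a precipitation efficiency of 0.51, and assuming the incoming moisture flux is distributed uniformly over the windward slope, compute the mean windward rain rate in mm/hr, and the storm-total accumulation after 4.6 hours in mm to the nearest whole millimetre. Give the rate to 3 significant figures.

R ≈ 49.2 mm/hr; total ≈ 226 mm

Incoming column moisture flux per unit ridge length: F = V × PW = 23.9 × 35.9 = 858.01 mm·m/s.
Spread over the 32 km slope with efficiency ε = 0.51: R = ε·F/W = 0.51 × 858.01 / 32000 m = 1.367e-02 mm/s.
R = 1.367e-02 × 3600 = 49.2 mm/hr.
Over 4.6 h: total = 49.2 × 4.6 = 226.32 ≈ 226 mm.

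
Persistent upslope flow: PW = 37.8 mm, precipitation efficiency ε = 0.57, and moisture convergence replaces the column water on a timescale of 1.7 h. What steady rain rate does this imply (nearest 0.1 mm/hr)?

R ≈ 12.7 mm/hr

Each overturning extracts ε × PW = 0.57 × 37.8 = 21.546 mm.
Rate = ε·PW / τ = 21.546 / 1.7 h = 12.7 mm/hr.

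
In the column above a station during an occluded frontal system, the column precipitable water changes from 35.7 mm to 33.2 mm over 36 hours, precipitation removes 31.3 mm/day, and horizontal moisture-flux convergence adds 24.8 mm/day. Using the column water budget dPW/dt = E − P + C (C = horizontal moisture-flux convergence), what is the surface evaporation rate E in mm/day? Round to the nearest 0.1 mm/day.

dPW/dt = (33.2 − 35.7) mm / (36/24 day) = -1.667 mm/day.
E = dPW/dt + P − C = (-1.667) + 31.3 − (24.8) = 4.8 mm/day.

E ≈ 4.8 mm/day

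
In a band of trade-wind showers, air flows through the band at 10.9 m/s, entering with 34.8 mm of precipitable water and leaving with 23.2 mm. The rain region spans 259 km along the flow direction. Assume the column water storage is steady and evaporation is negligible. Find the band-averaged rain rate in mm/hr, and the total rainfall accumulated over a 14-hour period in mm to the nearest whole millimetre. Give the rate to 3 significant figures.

Column moisture flux per unit crosswind length is F = V × PW.
Inflow: F_in = 10.9 × 34.8 = 379.32 mm·m/s
Outflow: F_out = 10.9 × 23.2 = 252.88 mm·m/s
Steady-state rate R = (F_in − F_out)/L = (379.32 − 252.88) / 259000 m = 4.882e-04 mm/s.
R = 4.882e-04 × 3600 = 1.76 mm/hr.
Over 14 h: total = 1.76 × 14 = 24.64 ≈ 25 mm.

R ≈ 1.76 mm/hr; total ≈ 25 mm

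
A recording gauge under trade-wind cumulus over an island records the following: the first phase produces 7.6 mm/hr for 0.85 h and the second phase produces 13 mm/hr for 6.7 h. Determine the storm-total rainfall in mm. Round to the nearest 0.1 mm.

total ≈ 93.6 mm

Total = Σ Rᵢ Δtᵢ = 7.6 × 0.85 + 13 × 6.7
      = 6.46 + 87.1 = 93.6 mm.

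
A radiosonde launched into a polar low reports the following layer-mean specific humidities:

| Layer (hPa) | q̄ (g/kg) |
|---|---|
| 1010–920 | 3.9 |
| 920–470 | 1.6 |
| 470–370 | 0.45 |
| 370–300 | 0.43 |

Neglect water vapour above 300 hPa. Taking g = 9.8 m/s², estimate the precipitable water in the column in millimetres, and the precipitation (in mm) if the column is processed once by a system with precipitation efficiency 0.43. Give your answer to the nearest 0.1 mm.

Precipitable water is the column-integrated vapour mass per unit area: PW = (1/g) Σ q̄ Δp, with q in kg/kg and Δp in Pa (1 kg/m² of water = 1 mm).
Layer 1010–920 hPa: Δp = 90 hPa = 9000 Pa, q̄ = 0.0039 kg/kg → 0.0039 × 9000 / 9.8 = 3.58 mm
Layer 920–470 hPa: Δp = 450 hPa = 45000 Pa, q̄ = 0.0016 kg/kg → 0.0016 × 45000 / 9.8 = 7.35 mm
Layer 470–370 hPa: Δp = 100 hPa = 10000 Pa, q̄ = 0.00045 kg/kg → 0.00045 × 10000 / 9.8 = 0.46 mm
Layer 370–300 hPa: Δp = 70 hPa = 7000 Pa, q̄ = 0.00043 kg/kg → 0.00043 × 7000 / 9.8 = 0.31 mm
PW = 3.58 + 7.35 + 0.46 + 0.31 = 11.70 ≈ 11.7 mm.
Precipitation = ε × PW = 0.43 × 11.7 = 5.0 mm.

PW ≈ 11.7 mm; precipitation ≈ 5.0 mm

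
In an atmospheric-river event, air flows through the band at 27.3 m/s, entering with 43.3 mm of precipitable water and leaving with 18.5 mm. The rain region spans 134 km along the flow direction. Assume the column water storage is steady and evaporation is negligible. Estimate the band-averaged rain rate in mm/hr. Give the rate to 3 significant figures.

Column moisture flux per unit crosswind length is F = V × PW.
Inflow: F_in = 27.3 × 43.3 = 1182.09 mm·m/s
Outflow: F_out = 27.3 × 18.5 = 505.05 mm·m/s
Steady-state rate R = (F_in − F_out)/L = (1182.09 − 505.05) / 134000 m = 5.053e-03 mm/s.
R = 5.053e-03 × 3600 = 18.2 mm/hr.

R ≈ 18.2 mm/hr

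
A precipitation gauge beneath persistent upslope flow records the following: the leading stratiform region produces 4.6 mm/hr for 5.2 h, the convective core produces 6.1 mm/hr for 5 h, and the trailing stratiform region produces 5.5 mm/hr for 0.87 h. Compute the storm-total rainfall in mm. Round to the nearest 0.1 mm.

Total = Σ Rᵢ Δtᵢ = 4.6 × 5.2 + 6.1 × 5 + 5.5 × 0.87
      = 23.92 + 30.5 + 4.785 = 59.2 mm.

total ≈ 59.2 mm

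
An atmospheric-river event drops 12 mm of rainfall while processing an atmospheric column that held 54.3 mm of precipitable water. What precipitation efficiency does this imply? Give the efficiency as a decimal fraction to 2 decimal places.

ε = rainfall / PW = 12 / 54.3 = 0.22.

ε ≈ 0.22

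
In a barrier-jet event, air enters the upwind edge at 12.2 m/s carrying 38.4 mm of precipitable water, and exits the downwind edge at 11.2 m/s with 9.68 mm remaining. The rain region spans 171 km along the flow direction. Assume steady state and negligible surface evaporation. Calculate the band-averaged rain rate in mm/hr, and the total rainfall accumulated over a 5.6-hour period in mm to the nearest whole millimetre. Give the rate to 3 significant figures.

R ≈ 7.58 mm/hr; total ≈ 42 mm

Column moisture flux per unit crosswind length is F = V × PW.
Inflow: F_in = 12.2 × 38.4 = 468.48 mm·m/s
Outflow: F_out = 11.2 × 9.68 = 108.416 mm·m/s
Steady-state rate R = (F_in − F_out)/L = (468.48 − 108.416) / 171000 m = 2.106e-03 mm/s.
R = 2.106e-03 × 3600 = 7.58 mm/hr.
Over 5.6 h: total = 7.58 × 5.6 = 42.448 ≈ 42 mm.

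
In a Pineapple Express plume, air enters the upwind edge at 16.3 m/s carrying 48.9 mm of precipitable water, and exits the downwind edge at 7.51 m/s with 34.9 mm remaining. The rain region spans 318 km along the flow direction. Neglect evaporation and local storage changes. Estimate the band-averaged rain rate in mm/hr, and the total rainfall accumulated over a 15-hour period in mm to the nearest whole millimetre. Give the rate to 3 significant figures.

Column moisture flux per unit crosswind length is F = V × PW.
Inflow: F_in = 16.3 × 48.9 = 797.07 mm·m/s
Outflow: F_out = 7.51 × 34.9 = 262.099 mm·m/s
Steady-state rate R = (F_in − F_out)/L = (797.07 − 262.099) / 318000 m = 1.682e-03 mm/s.
R = 1.682e-03 × 3600 = 6.06 mm/hr.
Over 15 h: total = 6.06 × 15 = 90.9 ≈ 91 mm.

R ≈ 6.06 mm/hr; total ≈ 91 mm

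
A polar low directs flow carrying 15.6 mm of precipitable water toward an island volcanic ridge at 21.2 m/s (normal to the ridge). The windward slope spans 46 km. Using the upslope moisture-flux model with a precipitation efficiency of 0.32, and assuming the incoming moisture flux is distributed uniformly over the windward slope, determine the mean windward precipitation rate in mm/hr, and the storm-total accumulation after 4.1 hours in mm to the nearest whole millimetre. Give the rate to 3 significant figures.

Incoming column moisture flux per unit ridge length: F = V × PW = 21.2 × 15.6 = 330.72 mm·m/s.
Spread over the 46 km slope with efficiency ε = 0.32: R = ε·F/W = 0.32 × 330.72 / 46000 m = 2.301e-03 mm/s.
R = 2.301e-03 × 3600 = 8.28 mm/hr.
Over 4.1 h: total = 8.28 × 4.1 = 33.948 ≈ 34 mm.

R ≈ 8.28 mm/hr; total ≈ 34 mm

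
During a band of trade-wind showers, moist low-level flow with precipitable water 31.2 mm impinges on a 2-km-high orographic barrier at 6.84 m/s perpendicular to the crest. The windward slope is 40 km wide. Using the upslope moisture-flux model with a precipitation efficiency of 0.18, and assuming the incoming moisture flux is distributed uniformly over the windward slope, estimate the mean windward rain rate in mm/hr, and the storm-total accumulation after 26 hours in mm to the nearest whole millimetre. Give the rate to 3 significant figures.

Incoming column moisture flux per unit ridge length: F = V × PW = 6.84 × 31.2 = 213.408 mm·m/s.
Spread over the 40 km slope with efficiency ε = 0.18: R = ε·F/W = 0.18 × 213.408 / 40000 m = 9.603e-04 mm/s.
R = 9.603e-04 × 3600 = 3.46 mm/hr.
Over 26 h: total = 3.46 × 26 = 89.96 ≈ 90 mm.

R ≈ 3.46 mm/hr; total ≈ 90 mm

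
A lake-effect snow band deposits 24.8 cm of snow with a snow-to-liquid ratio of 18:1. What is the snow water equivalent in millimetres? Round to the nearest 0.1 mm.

SWE ≈ 13.8 mm

SWE = snow depth / ratio = 24.8 cm / 18 = 1.378 cm = 13.8 mm.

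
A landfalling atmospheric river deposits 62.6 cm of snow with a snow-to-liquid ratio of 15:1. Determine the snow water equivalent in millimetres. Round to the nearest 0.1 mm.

SWE ≈ 41.7 mm

SWE = snow depth / ratio = 62.6 cm / 15 = 4.173 cm = 41.7 mm.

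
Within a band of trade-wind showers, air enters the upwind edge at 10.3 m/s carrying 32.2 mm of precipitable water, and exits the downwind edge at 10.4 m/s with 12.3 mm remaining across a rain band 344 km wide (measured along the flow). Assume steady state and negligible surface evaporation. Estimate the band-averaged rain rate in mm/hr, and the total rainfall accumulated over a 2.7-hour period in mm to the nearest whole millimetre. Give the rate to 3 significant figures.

Column moisture flux per unit crosswind length is F = V × PW.
Inflow: F_in = 10.3 × 32.2 = 331.66 mm·m/s
Outflow: F_out = 10.4 × 12.3 = 127.92 mm·m/s
Steady-state rate R = (F_in − F_out)/L = (331.66 − 127.92) / 344000 m = 5.923e-04 mm/s.
R = 5.923e-04 × 3600 = 2.13 mm/hr.
Over 2.7 h: total = 2.13 × 2.7 = 5.751 ≈ 6 mm.

R ≈ 2.13 mm/hr; total ≈ 6 mm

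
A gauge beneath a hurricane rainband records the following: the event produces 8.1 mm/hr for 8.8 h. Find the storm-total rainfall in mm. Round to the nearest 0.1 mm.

Total = Σ Rᵢ Δtᵢ = 8.1 × 8.8
      = 71.28 = 71.3 mm.

total ≈ 71.3 mm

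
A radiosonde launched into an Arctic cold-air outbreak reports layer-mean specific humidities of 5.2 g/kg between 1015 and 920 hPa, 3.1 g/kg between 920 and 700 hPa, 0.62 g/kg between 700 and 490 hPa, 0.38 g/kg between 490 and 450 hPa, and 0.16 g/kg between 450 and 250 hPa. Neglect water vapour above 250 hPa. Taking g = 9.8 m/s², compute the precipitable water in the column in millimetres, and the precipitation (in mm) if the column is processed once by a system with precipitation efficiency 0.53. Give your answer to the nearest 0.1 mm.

PW ≈ 13.8 mm; precipitation ≈ 7.3 mm

Precipitable water is the column-integrated vapour mass per unit area: PW = (1/g) Σ q̄ Δp, with q in kg/kg and Δp in Pa (1 kg/m² of water = 1 mm).
Layer 1015–920 hPa: Δp = 95 hPa = 9500 Pa, q̄ = 0.0052 kg/kg → 0.0052 × 9500 / 9.8 = 5.04 mm
Layer 920–700 hPa: Δp = 220 hPa = 22000 Pa, q̄ = 0.0031 kg/kg → 0.0031 × 22000 / 9.8 = 6.96 mm
Layer 700–490 hPa: Δp = 210 hPa = 21000 Pa, q̄ = 0.00062 kg/kg → 0.00062 × 21000 / 9.8 = 1.33 mm
Layer 490–450 hPa: Δp = 40 hPa = 4000 Pa, q̄ = 0.00038 kg/kg → 0.00038 × 4000 / 9.8 = 0.16 mm
Layer 450–250 hPa: Δp = 200 hPa = 20000 Pa, q̄ = 0.00016 kg/kg → 0.00016 × 20000 / 9.8 = 0.33 mm
PW = 5.04 + 6.96 + 1.33 + 0.16 + 0.33 = 13.82 ≈ 13.8 mm.
Precipitation = ε × PW = 0.53 × 13.8 = 7.3 mm.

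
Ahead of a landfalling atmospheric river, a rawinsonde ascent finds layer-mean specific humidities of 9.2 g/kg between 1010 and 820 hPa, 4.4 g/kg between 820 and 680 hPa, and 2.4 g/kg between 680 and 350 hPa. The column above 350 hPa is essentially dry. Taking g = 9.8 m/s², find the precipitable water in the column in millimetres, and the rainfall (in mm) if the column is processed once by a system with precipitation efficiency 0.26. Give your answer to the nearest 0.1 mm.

Precipitable water is the column-integrated vapour mass per unit area: PW = (1/g) Σ q̄ Δp, with q in kg/kg and Δp in Pa (1 kg/m² of water = 1 mm).
Layer 1010–820 hPa: Δp = 190 hPa = 19000 Pa, q̄ = 0.0092 kg/kg → 0.0092 × 19000 / 9.8 = 17.84 mm
Layer 820–680 hPa: Δp = 140 hPa = 14000 Pa, q̄ = 0.0044 kg/kg → 0.0044 × 14000 / 9.8 = 6.29 mm
Layer 680–350 hPa: Δp = 330 hPa = 33000 Pa, q̄ = 0.0024 kg/kg → 0.0024 × 33000 / 9.8 = 8.08 mm
PW = 17.84 + 6.29 + 8.08 = 32.21 ≈ 32.2 mm.
Rainfall = ε × PW = 0.26 × 32.2 = 8.4 mm.

PW ≈ 32.2 mm; rainfall ≈ 8.4 mm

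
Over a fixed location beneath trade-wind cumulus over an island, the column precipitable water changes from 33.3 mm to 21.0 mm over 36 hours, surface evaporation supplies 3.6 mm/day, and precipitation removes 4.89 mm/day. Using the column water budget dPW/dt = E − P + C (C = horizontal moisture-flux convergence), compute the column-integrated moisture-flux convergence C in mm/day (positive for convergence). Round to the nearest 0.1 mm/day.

dPW/dt = (21.0 − 33.3) mm / (36/24 day) = -8.200 mm/day.
C = dPW/dt − E + P = (-8.200) − 3.6 + 4.89 = -6.9 mm/day.

C ≈ -6.9 mm/day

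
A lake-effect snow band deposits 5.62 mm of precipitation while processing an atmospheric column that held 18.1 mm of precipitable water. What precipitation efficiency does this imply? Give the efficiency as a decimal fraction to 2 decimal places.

ε ≈ 0.31

ε = precipitation / PW = 5.62 / 18.1 = 0.31.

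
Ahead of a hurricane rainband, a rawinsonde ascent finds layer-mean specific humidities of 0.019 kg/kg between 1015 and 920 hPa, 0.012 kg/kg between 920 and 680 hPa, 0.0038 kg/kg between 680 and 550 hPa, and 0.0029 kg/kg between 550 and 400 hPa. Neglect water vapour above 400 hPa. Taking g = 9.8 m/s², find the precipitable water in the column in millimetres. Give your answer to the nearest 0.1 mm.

Precipitable water is the column-integrated vapour mass per unit area: PW = (1/g) Σ q̄ Δp, with q in kg/kg and Δp in Pa (1 kg/m² of water = 1 mm).
Layer 1015–920 hPa: Δp = 95 hPa = 9500 Pa, q̄ = 0.019 kg/kg → 0.019 × 9500 / 9.8 = 18.42 mm
Layer 920–680 hPa: Δp = 240 hPa = 24000 Pa, q̄ = 0.012 kg/kg → 0.012 × 24000 / 9.8 = 29.39 mm
Layer 680–550 hPa: Δp = 130 hPa = 13000 Pa, q̄ = 0.0038 kg/kg → 0.0038 × 13000 / 9.8 = 5.04 mm
Layer 550–400 hPa: Δp = 150 hPa = 15000 Pa, q̄ = 0.0029 kg/kg → 0.0029 × 15000 / 9.8 = 4.44 mm
PW = 18.42 + 29.39 + 5.04 + 4.44 = 57.29 ≈ 57.3 mm.

PW ≈ 57.3 mm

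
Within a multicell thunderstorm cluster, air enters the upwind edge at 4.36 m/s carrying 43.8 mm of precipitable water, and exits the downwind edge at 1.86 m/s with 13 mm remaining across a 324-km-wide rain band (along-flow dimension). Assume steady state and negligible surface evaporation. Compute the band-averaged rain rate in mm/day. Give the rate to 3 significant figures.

R ≈ 44.5 mm/day

Column moisture flux per unit crosswind length is F = V × PW.
Inflow: F_in = 4.36 × 43.8 = 190.968 mm·m/s
Outflow: F_out = 1.86 × 13 = 24.18 mm·m/s
Steady-state rate R = (F_in − F_out)/L = (190.968 − 24.18) / 324000 m = 5.148e-04 mm/s.
R = 5.148e-04 × 3600 × 24 = 44.5 mm/day.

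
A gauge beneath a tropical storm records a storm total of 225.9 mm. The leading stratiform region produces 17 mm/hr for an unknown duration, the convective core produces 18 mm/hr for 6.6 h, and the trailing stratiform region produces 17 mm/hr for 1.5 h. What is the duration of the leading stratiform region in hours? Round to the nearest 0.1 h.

duration ≈ 4.8 h

Known phases: 18 × 6.6 + 17 × 1.5 = 118.8 + 25.5 = 144.3 mm.
Remaining depth = 225.9 − 144.3 = 81.6 mm.
Duration = 81.6 / 17 = 4.8 h.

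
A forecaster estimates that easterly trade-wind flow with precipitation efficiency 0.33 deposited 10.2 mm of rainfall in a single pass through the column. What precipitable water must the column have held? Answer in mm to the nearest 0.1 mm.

PW = rainfall / ε = 10.2 / 0.33 = 30.9 mm.

PW ≈ 30.9 mm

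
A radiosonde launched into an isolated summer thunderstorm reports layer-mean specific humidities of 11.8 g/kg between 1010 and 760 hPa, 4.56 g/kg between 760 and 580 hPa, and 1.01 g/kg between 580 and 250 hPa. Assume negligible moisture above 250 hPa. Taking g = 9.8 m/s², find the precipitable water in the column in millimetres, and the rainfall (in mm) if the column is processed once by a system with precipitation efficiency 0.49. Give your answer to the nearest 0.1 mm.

PW ≈ 41.9 mm; rainfall ≈ 20.5 mm

Precipitable water is the column-integrated vapour mass per unit area: PW = (1/g) Σ q̄ Δp, with q in kg/kg and Δp in Pa (1 kg/m² of water = 1 mm).
Layer 1010–760 hPa: Δp = 250 hPa = 25000 Pa, q̄ = 0.0118 kg/kg → 0.0118 × 25000 / 9.8 = 30.10 mm
Layer 760–580 hPa: Δp = 180 hPa = 18000 Pa, q̄ = 0.00456 kg/kg → 0.00456 × 18000 / 9.8 = 8.38 mm
Layer 580–250 hPa: Δp = 330 hPa = 33000 Pa, q̄ = 0.00101 kg/kg → 0.00101 × 33000 / 9.8 = 3.40 mm
PW = 30.10 + 8.38 + 3.40 = 41.88 ≈ 41.9 mm.
Rainfall = ε × PW = 0.49 × 41.9 = 20.5 mm.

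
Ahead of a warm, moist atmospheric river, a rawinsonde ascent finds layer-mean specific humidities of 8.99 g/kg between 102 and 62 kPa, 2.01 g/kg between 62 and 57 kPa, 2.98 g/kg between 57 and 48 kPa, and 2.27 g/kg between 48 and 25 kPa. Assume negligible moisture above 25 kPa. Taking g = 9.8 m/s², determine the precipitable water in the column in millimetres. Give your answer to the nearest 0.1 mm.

Precipitable water is the column-integrated vapour mass per unit area: PW = (1/g) Σ q̄ Δp, with q in kg/kg and Δp in Pa (1 kg/m² of water = 1 mm).
Layer 102–62 kPa: Δp = 400 hPa = 40000 Pa, q̄ = 0.00899 kg/kg → 0.00899 × 40000 / 9.8 = 36.69 mm
Layer 62–57 kPa: Δp = 50 hPa = 5000 Pa, q̄ = 0.00201 kg/kg → 0.00201 × 5000 / 9.8 = 1.03 mm
Layer 57–48 kPa: Δp = 90 hPa = 9000 Pa, q̄ = 0.00298 kg/kg → 0.00298 × 9000 / 9.8 = 2.74 mm
Layer 48–25 kPa: Δp = 230 hPa = 23000 Pa, q̄ = 0.00227 kg/kg → 0.00227 × 23000 / 9.8 = 5.33 mm
PW = 36.69 + 1.03 + 2.74 + 5.33 = 45.79 ≈ 45.8 mm.

PW ≈ 45.8 mm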